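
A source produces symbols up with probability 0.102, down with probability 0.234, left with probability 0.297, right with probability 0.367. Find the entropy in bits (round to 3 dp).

H = −Σ pᵢ log₂ pᵢ.
−0.102·log₂(0.102) = 0.3359
−0.234·log₂(0.234) = 0.4903
−0.297·log₂(0.297) = 0.5202
−0.367·log₂(0.367) = 0.5307
Sum ≈ 1.8772 → 1.877 bits.

1.877 bits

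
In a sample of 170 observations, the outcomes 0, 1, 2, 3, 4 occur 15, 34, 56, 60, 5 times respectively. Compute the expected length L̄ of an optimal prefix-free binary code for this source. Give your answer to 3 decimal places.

Probabilities are the counts divided by 170.
Repeatedly combine the two least-probable nodes; the expected code length is the sum of the merged weights.
merge 1/34 + 3/34 → 2/17
merge 2/17 + 1/5 → 27/85
merge 27/85 + 28/85 → 11/17
merge 6/17 + 11/17 → 1
L = 2/17 + 27/85 + 11/17 + 1 = 177/85 ≈ 2.082 bits/symbol.

2.082 bits/symbol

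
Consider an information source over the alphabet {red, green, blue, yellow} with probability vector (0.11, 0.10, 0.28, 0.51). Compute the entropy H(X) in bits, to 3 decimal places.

H = −Σ pᵢ log₂ pᵢ.
−0.11·log₂(0.11) = 0.3503
−0.10·log₂(0.10) = 0.3322
−0.28·log₂(0.28) = 0.5142
−0.51·log₂(0.51) = 0.4954
Sum ≈ 1.6921 → 1.692 bits.

1.692 bits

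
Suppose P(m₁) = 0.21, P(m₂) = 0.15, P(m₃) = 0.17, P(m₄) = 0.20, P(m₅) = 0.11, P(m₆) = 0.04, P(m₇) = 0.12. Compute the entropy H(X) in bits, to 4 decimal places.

2.6854 bits

H = −Σ pᵢ log₂ pᵢ.
−0.21·log₂(0.21) = 0.4728
−0.15·log₂(0.15) = 0.4105
−0.17·log₂(0.17) = 0.4346
−0.20·log₂(0.20) = 0.4644
−0.11·log₂(0.11) = 0.3503
−0.04·log₂(0.04) = 0.1858
−0.12·log₂(0.12) = 0.3671
Sum ≈ 2.6854 → 2.6854 bits.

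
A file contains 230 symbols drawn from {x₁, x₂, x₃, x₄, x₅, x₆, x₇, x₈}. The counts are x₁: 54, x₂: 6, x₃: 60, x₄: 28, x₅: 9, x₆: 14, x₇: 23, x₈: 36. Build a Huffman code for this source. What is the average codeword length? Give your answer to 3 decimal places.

Probabilities are the counts divided by 230.
Repeatedly combine the two least-probable nodes; the expected code length is the sum of the merged weights.
merge 3/115 + 9/230 → 3/46
merge 7/115 + 3/46 → 29/230
merge 1/10 + 14/115 → 51/230
merge 29/230 + 18/115 → 13/46
merge 51/230 + 27/115 → 21/46
merge 6/23 + 13/46 → 25/46
merge 21/46 + 25/46 → 1
L = 3/46 + 29/230 + 51/230 + 13/46 + 21/46 + 25/46 + 1 = 62/23 ≈ 2.696 bits/symbol.

2.696 bits/symbol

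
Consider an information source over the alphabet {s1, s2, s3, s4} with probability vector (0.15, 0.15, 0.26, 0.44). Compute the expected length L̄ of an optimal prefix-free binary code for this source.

1.86 bits/symbol

Repeatedly combine the two least-probable nodes; the expected code length is the sum of the merged weights.
merge 3/20 + 3/20 → 3/10
merge 13/50 + 3/10 → 14/25
merge 11/25 + 14/25 → 1
L = 3/10 + 14/25 + 1 = 93/50 = 1.86 bits/symbol.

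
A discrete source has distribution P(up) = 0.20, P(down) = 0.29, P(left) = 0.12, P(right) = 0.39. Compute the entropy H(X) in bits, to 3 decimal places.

H = −Σ pᵢ log₂ pᵢ.
−0.20·log₂(0.20) = 0.4644
−0.29·log₂(0.29) = 0.5179
−0.12·log₂(0.12) = 0.3671
−0.39·log₂(0.39) = 0.5298
Sum ≈ 1.8792 → 1.879 bits.

1.879 bits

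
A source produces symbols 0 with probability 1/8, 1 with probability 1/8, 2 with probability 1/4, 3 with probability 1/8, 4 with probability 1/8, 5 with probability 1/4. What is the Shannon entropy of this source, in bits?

Each probability is a power of 1/2, so log₂(1/p) is an integer.
H = Σ p·log₂(1/p) = 1/8·3 + 1/8·3 + 1/4·2 + 1/8·3 + 1/8·3 + 1/4·2 = 2.5 bits.

2.5 bits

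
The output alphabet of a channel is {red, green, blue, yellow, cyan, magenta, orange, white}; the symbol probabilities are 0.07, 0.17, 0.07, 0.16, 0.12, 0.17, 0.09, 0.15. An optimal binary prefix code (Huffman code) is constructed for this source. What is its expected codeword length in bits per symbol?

Repeatedly combine the two least-probable nodes; the expected code length is the sum of the merged weights.
merge 7/100 + 7/100 → 7/50
merge 9/100 + 3/25 → 21/100
merge 7/50 + 3/20 → 29/100
merge 4/25 + 17/100 → 33/100
merge 17/100 + 21/100 → 19/50
merge 29/100 + 33/100 → 31/50
merge 19/50 + 31/50 → 1
L = 7/50 + 21/100 + 29/100 + 33/100 + 19/50 + 31/50 + 1 = 297/100 = 2.97 bits/symbol.

2.97 bits/symbol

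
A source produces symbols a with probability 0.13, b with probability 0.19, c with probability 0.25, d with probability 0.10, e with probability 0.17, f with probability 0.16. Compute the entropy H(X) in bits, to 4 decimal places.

2.5277 bits

H = −Σ pᵢ log₂ pᵢ.
−0.13·log₂(0.13) = 0.3826
−0.19·log₂(0.19) = 0.4552
−0.25·log₂(0.25) = 0.5000
−0.10·log₂(0.10) = 0.3322
−0.17·log₂(0.17) = 0.4346
−0.16·log₂(0.16) = 0.4230
Sum ≈ 2.5277 → 2.5277 bits.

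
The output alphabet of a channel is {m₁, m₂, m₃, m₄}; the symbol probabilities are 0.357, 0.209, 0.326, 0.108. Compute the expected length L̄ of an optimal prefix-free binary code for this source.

Repeatedly combine the two least-probable nodes; the expected code length is the sum of the merged weights.
merge 27/250 + 209/1000 → 317/1000
merge 317/1000 + 163/500 → 643/1000
merge 357/1000 + 643/1000 → 1
L = 317/1000 + 643/1000 + 1 = 49/25 = 1.96 bits/symbol.

1.96 bits/symbol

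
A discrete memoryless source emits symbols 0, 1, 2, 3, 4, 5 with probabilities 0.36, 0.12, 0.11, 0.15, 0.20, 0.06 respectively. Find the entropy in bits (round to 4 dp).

H = −Σ pᵢ log₂ pᵢ.
−0.36·log₂(0.36) = 0.5306
−0.12·log₂(0.12) = 0.3671
−0.11·log₂(0.11) = 0.3503
−0.15·log₂(0.15) = 0.4105
−0.20·log₂(0.20) = 0.4644
−0.06·log₂(0.06) = 0.2435
Sum ≈ 2.3664 → 2.3664 bits.

2.3664 bits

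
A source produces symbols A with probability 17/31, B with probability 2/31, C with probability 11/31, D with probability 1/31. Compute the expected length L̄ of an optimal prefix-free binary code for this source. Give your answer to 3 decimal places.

1.548 bits/symbol

Repeatedly combine the two least-probable nodes; the expected code length is the sum of the merged weights.
merge 1/31 + 2/31 → 3/31
merge 3/31 + 11/31 → 14/31
merge 14/31 + 17/31 → 1
L = 3/31 + 14/31 + 1 = 48/31 ≈ 1.548 bits/symbol.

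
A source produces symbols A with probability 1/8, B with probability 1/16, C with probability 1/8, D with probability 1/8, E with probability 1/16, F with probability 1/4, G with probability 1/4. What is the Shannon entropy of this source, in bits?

Each probability is a power of 1/2, so log₂(1/p) is an integer.
H = Σ p·log₂(1/p) = 1/8·3 + 1/16·4 + 1/8·3 + 1/8·3 + 1/16·4 + 1/4·2 + 1/4·2 = 2.625 bits.

2.625 bits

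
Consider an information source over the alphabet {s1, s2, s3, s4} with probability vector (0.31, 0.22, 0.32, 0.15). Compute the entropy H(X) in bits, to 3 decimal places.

1.941 bits

H = −Σ pᵢ log₂ pᵢ.
−0.31·log₂(0.31) = 0.5238
−0.22·log₂(0.22) = 0.4806
−0.32·log₂(0.32) = 0.5260
−0.15·log₂(0.15) = 0.4105
Sum ≈ 1.9409 → 1.941 bits.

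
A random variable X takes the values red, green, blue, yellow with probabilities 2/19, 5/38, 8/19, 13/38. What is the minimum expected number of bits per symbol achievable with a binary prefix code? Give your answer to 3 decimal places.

Repeatedly combine the two least-probable nodes; the expected code length is the sum of the merged weights.
merge 2/19 + 5/38 → 9/38
merge 9/38 + 13/38 → 11/19
merge 8/19 + 11/19 → 1
L = 9/38 + 11/19 + 1 = 69/38 ≈ 1.816 bits/symbol.

1.816 bits/symbol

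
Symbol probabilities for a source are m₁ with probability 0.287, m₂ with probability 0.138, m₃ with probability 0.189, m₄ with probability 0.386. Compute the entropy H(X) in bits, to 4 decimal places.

1.8955 bits

H = −Σ pᵢ log₂ pᵢ.
−0.287·log₂(0.287) = 0.5169
−0.138·log₂(0.138) = 0.3943
−0.189·log₂(0.189) = 0.4543
−0.386·log₂(0.386) = 0.5301
Sum ≈ 1.8955 → 1.8955 bits.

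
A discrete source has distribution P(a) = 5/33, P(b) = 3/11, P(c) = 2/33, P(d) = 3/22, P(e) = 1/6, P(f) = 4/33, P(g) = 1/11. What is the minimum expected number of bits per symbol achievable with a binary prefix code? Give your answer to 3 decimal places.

Repeatedly combine the two least-probable nodes; the expected code length is the sum of the merged weights.
merge 2/33 + 1/11 → 5/33
merge 4/33 + 3/22 → 17/66
merge 5/33 + 5/33 → 10/33
merge 1/6 + 17/66 → 14/33
merge 3/11 + 10/33 → 19/33
merge 14/33 + 19/33 → 1
L = 5/33 + 17/66 + 10/33 + 14/33 + 19/33 + 1 = 179/66 ≈ 2.712 bits/symbol.

2.712 bits/symbol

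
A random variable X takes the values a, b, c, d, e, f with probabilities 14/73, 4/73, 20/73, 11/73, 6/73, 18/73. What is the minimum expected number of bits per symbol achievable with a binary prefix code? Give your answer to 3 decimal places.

Repeatedly combine the two least-probable nodes; the expected code length is the sum of the merged weights.
merge 4/73 + 6/73 → 10/73
merge 10/73 + 11/73 → 21/73
merge 14/73 + 18/73 → 32/73
merge 20/73 + 21/73 → 41/73
merge 32/73 + 41/73 → 1
L = 10/73 + 21/73 + 32/73 + 41/73 + 1 = 177/73 ≈ 2.425 bits/symbol.

2.425 bits/symbol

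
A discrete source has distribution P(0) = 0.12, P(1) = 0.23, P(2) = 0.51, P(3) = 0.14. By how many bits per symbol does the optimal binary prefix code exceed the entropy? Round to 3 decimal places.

Entropy H = −Σ p log₂ p ≈ 1.7473 bits.
Huffman merges: 3/25+7/50→13/50; 23/100+13/50→49/100; 49/100+51/100→1. L = 7/4 ≈ 1.7500.
L − H = 1.7500 − 1.7473 = 0.003 bits.

0.003 bits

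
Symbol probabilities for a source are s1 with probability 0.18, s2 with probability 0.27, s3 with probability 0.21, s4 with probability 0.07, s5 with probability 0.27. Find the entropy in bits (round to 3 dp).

2.207 bits

H = −Σ pᵢ log₂ pᵢ.
−0.18·log₂(0.18) = 0.4453
−0.27·log₂(0.27) = 0.5100
−0.21·log₂(0.21) = 0.4728
−0.07·log₂(0.07) = 0.2686
−0.27·log₂(0.27) = 0.5100
Sum ≈ 2.2067 → 2.207 bits.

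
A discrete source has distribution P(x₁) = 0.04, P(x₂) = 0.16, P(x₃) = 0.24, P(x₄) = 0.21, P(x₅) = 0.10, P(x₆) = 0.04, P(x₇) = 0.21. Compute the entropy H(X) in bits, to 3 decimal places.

2.566 bits

H = −Σ pᵢ log₂ pᵢ.
−0.04·log₂(0.04) = 0.1858
−0.16·log₂(0.16) = 0.4230
−0.24·log₂(0.24) = 0.4941
−0.21·log₂(0.21) = 0.4728
−0.10·log₂(0.10) = 0.3322
−0.04·log₂(0.04) = 0.1858
−0.21·log₂(0.21) = 0.4728
Sum ≈ 2.5665 → 2.566 bits.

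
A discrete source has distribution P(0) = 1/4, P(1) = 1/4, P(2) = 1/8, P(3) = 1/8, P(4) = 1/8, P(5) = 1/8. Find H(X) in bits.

2.5 bits

Each probability is a power of 1/2, so log₂(1/p) is an integer.
H = Σ p·log₂(1/p) = 1/4·2 + 1/4·2 + 1/8·3 + 1/8·3 + 1/8·3 + 1/8·3 = 2.5 bits.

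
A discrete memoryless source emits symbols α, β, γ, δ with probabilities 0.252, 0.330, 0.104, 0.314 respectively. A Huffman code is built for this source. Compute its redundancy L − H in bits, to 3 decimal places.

Entropy H = −Σ p log₂ p ≈ 1.8933 bits.
Huffman merges: 13/125+63/250→89/250; 157/500+33/100→161/250; 89/250+161/250→1. L = 2 ≈ 2.0000.
L − H = 2.0000 − 1.8933 = 0.107 bits.

0.107 bits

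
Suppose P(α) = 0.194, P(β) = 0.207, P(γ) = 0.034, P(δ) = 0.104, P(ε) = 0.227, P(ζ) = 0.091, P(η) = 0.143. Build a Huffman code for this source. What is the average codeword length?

2.691 bits/symbol

Repeatedly combine the two least-probable nodes; the expected code length is the sum of the merged weights.
merge 17/500 + 91/1000 → 1/8
merge 13/125 + 1/8 → 229/1000
merge 143/1000 + 97/500 → 337/1000
merge 207/1000 + 227/1000 → 217/500
merge 229/1000 + 337/1000 → 283/500
merge 217/500 + 283/500 → 1
L = 1/8 + 229/1000 + 337/1000 + 217/500 + 283/500 + 1 = 2691/1000 = 2.691 bits/symbol.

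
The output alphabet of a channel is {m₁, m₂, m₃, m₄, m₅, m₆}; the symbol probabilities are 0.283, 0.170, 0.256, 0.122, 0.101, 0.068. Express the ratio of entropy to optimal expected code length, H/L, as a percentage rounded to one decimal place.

Entropy H = −Σ p log₂ p ≈ 2.4213 bits.
Huffman merges: 17/250+101/1000→169/1000; 61/500+169/1000→291/1000; 17/100+32/125→213/500; 283/1000+291/1000→287/500; 213/500+287/500→1. L = 123/50 ≈ 2.4600.
Efficiency = H/L = 2.4213/2.4600 = 98.4%.

98.4%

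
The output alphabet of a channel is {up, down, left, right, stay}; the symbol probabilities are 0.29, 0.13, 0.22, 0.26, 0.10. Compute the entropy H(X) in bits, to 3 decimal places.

H = −Σ pᵢ log₂ pᵢ.
−0.29·log₂(0.29) = 0.5179
−0.13·log₂(0.13) = 0.3826
−0.22·log₂(0.22) = 0.4806
−0.26·log₂(0.26) = 0.5053
−0.10·log₂(0.10) = 0.3322
Sum ≈ 2.2186 → 2.219 bits.

2.219 bits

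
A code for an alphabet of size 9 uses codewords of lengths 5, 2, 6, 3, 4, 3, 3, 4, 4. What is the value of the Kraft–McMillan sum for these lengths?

With common denominator 2^6 = 64: Σ 2^(−ℓᵢ) = 2/64 + 16/64 + 1/64 + 8/64 + 4/64 + 8/64 + 8/64 + 4/64 + 4/64 = 55/64 = 0.859375.

0.859375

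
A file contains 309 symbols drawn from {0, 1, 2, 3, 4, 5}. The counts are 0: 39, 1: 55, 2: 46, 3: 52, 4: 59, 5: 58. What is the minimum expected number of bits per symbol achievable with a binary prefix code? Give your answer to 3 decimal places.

Probabilities are the counts divided by 309.
Repeatedly combine the two least-probable nodes; the expected code length is the sum of the merged weights.
merge 13/103 + 46/309 → 85/309
merge 52/309 + 55/309 → 107/309
merge 58/309 + 59/309 → 39/103
merge 85/309 + 107/309 → 64/103
merge 39/103 + 64/103 → 1
L = 85/309 + 107/309 + 39/103 + 64/103 + 1 = 270/103 ≈ 2.621 bits/symbol.

2.621 bits/symbol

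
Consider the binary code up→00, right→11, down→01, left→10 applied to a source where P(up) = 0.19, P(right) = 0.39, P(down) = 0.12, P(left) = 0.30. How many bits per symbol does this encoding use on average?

2 bits/symbol

L̄ = Σ pᵢ·ℓᵢ = 0.19·2 + 0.39·2 + 0.12·2 + 0.30·2 = 2 bits/symbol.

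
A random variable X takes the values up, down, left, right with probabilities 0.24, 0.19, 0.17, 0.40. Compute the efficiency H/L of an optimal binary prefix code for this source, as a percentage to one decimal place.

Entropy H = −Σ p log₂ p ≈ 1.9127 bits.
Huffman merges: 17/100+19/100→9/25; 6/25+9/25→3/5; 2/5+3/5→1. L = 49/25 ≈ 1.9600.
Efficiency = H/L = 1.9127/1.9600 = 97.6%.

97.6%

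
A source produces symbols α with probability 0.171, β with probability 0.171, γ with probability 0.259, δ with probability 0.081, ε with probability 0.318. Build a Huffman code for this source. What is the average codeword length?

Repeatedly combine the two least-probable nodes; the expected code length is the sum of the merged weights.
merge 81/1000 + 171/1000 → 63/250
merge 171/1000 + 63/250 → 423/1000
merge 259/1000 + 159/500 → 577/1000
merge 423/1000 + 577/1000 → 1
L = 63/250 + 423/1000 + 577/1000 + 1 = 563/250 = 2.252 bits/symbol.

2.252 bits/symbol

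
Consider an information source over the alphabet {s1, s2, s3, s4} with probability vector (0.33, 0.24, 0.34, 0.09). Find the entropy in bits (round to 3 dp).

1.864 bits

H = −Σ pᵢ log₂ pᵢ.
−0.33·log₂(0.33) = 0.5278
−0.24·log₂(0.24) = 0.4941
−0.34·log₂(0.34) = 0.5292
−0.09·log₂(0.09) = 0.3127
Sum ≈ 1.8638 → 1.864 bits.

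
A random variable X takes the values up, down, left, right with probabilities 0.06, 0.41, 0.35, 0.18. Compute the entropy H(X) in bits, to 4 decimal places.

1.7463 bits

H = −Σ pᵢ log₂ pᵢ.
−0.06·log₂(0.06) = 0.2435
−0.41·log₂(0.41) = 0.5274
−0.35·log₂(0.35) = 0.5301
−0.18·log₂(0.18) = 0.4453
Sum ≈ 1.7463 → 1.7463 bits.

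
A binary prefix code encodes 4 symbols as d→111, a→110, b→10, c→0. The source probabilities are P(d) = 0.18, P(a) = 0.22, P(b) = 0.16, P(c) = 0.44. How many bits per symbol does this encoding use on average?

1.96 bits/symbol

L̄ = Σ pᵢ·ℓᵢ = 0.18·3 + 0.22·3 + 0.16·2 + 0.44·1 = 1.96 bits/symbol.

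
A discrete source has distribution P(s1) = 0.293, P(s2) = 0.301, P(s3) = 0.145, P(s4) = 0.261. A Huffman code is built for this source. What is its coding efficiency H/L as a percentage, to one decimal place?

97.5%

Entropy H = −Σ p log₂ p ≈ 1.9500 bits.
Huffman merges: 29/200+261/1000→203/500; 293/1000+301/1000→297/500; 203/500+297/500→1. L = 2 ≈ 2.0000.
Efficiency = H/L = 1.9500/2.0000 = 97.5%.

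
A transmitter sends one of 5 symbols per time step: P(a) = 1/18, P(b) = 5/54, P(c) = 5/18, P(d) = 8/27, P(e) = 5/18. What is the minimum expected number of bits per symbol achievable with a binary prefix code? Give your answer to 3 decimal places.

2.148 bits/symbol

Repeatedly combine the two least-probable nodes; the expected code length is the sum of the merged weights.
merge 1/18 + 5/54 → 4/27
merge 4/27 + 5/18 → 23/54
merge 5/18 + 8/27 → 31/54
merge 23/54 + 31/54 → 1
L = 4/27 + 23/54 + 31/54 + 1 = 58/27 ≈ 2.148 bits/symbol.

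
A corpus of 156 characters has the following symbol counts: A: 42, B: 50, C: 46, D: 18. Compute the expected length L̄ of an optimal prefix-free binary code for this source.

2 bits/symbol

Probabilities are the counts divided by 156.
Repeatedly combine the two least-probable nodes; the expected code length is the sum of the merged weights.
merge 3/26 + 7/26 → 5/13
merge 23/78 + 25/78 → 8/13
merge 5/13 + 8/13 → 1
L = 5/13 + 8/13 + 1 = 2 bits/symbol.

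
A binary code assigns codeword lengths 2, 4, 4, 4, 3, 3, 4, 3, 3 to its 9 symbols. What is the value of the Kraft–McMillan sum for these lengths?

With common denominator 2^4 = 16: Σ 2^(−ℓᵢ) = 4/16 + 1/16 + 1/16 + 1/16 + 2/16 + 2/16 + 1/16 + 2/16 + 2/16 = 16/16 = 1.

1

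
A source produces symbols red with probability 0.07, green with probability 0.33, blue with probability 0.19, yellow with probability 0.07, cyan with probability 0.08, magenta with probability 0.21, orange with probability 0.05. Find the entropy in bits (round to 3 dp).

2.501 bits

H = −Σ pᵢ log₂ pᵢ.
−0.07·log₂(0.07) = 0.2686
−0.33·log₂(0.33) = 0.5278
−0.19·log₂(0.19) = 0.4552
−0.07·log₂(0.07) = 0.2686
−0.08·log₂(0.08) = 0.2915
−0.21·log₂(0.21) = 0.4728
−0.05·log₂(0.05) = 0.2161
Sum ≈ 2.5006 → 2.501 bits.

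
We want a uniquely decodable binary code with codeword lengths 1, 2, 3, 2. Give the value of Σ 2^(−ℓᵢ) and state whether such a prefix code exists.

With common denominator 2^3 = 8: Σ 2^(−ℓᵢ) = 4/8 + 2/8 + 1/8 + 2/8 = 9/8 = 1.125.
Kraft's inequality requires Σ ≤ 1; here Σ = 1.125 > 1, so no such prefix code exists.

1.125; no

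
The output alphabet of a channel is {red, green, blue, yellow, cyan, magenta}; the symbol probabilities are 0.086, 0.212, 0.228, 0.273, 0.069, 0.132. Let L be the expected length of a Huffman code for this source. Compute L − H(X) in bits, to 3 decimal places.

0.014 bits

Entropy H = −Σ p log₂ p ≈ 2.4282 bits.
Huffman merges: 69/1000+43/500→31/200; 33/250+31/200→287/1000; 53/250+57/250→11/25; 273/1000+287/1000→14/25; 11/25+14/25→1. L = 1221/500 ≈ 2.4420.
L − H = 2.4420 − 2.4282 = 0.014 bits.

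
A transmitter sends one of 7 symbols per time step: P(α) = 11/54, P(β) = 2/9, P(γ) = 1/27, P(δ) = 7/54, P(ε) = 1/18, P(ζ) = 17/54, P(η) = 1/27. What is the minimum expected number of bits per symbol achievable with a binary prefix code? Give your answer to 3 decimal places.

2.463 bits/symbol

Repeatedly combine the two least-probable nodes; the expected code length is the sum of the merged weights.
merge 1/27 + 1/27 → 2/27
merge 1/18 + 2/27 → 7/54
merge 7/54 + 7/54 → 7/27
merge 11/54 + 2/9 → 23/54
merge 7/27 + 17/54 → 31/54
merge 23/54 + 31/54 → 1
L = 2/27 + 7/54 + 7/27 + 23/54 + 31/54 + 1 = 133/54 ≈ 2.463 bits/symbol.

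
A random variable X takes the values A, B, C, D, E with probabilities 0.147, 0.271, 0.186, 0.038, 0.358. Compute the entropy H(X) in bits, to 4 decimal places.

2.0783 bits

H = −Σ pᵢ log₂ pᵢ.
−0.147·log₂(0.147) = 0.4066
−0.271·log₂(0.271) = 0.5105
−0.186·log₂(0.186) = 0.4514
−0.038·log₂(0.038) = 0.1793
−0.358·log₂(0.358) = 0.5305
Sum ≈ 2.0783 → 2.0783 bits.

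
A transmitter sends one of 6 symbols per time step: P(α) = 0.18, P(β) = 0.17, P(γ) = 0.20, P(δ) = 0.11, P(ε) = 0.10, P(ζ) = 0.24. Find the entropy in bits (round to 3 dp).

2.521 bits

H = −Σ pᵢ log₂ pᵢ.
−0.18·log₂(0.18) = 0.4453
−0.17·log₂(0.17) = 0.4346
−0.20·log₂(0.20) = 0.4644
−0.11·log₂(0.11) = 0.3503
−0.10·log₂(0.10) = 0.3322
−0.24·log₂(0.24) = 0.4941
Sum ≈ 2.5209 → 2.521 bits.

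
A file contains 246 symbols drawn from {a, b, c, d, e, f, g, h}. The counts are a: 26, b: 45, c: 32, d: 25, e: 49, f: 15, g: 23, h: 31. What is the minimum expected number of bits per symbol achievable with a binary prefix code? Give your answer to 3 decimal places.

Probabilities are the counts divided by 246.
Repeatedly combine the two least-probable nodes; the expected code length is the sum of the merged weights.
merge 5/82 + 23/246 → 19/123
merge 25/246 + 13/123 → 17/82
merge 31/246 + 16/123 → 21/82
merge 19/123 + 15/82 → 83/246
merge 49/246 + 17/82 → 50/123
merge 21/82 + 83/246 → 73/123
merge 50/123 + 73/123 → 1
L = 19/123 + 17/82 + 21/82 + 83/246 + 50/123 + 73/123 + 1 = 727/246 ≈ 2.955 bits/symbol.

2.955 bits/symbol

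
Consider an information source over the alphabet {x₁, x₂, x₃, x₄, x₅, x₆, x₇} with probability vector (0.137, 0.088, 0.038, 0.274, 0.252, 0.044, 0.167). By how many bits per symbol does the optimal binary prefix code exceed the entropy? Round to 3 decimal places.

Entropy H = −Σ p log₂ p ≈ 2.5231 bits.
Huffman merges: 19/500+11/250→41/500; 41/500+11/125→17/100; 137/1000+167/1000→38/125; 17/100+63/250→211/500; 137/500+38/125→289/500; 211/500+289/500→1. L = 639/250 ≈ 2.5560.
L − H = 2.5560 − 2.5231 = 0.033 bits.

0.033 bits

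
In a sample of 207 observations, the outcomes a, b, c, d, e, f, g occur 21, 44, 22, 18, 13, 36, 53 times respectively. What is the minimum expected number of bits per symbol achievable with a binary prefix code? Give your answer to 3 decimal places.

2.681 bits/symbol

Probabilities are the counts divided by 207.
Repeatedly combine the two least-probable nodes; the expected code length is the sum of the merged weights.
merge 13/207 + 2/23 → 31/207
merge 7/69 + 22/207 → 43/207
merge 31/207 + 4/23 → 67/207
merge 43/207 + 44/207 → 29/69
merge 53/207 + 67/207 → 40/69
merge 29/69 + 40/69 → 1
L = 31/207 + 43/207 + 67/207 + 29/69 + 40/69 + 1 = 185/69 ≈ 2.681 bits/symbol.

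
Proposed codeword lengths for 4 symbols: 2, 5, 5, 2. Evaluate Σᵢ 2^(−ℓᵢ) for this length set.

0.5625

With common denominator 2^5 = 32: Σ 2^(−ℓᵢ) = 8/32 + 1/32 + 1/32 + 8/32 = 18/32 = 0.5625.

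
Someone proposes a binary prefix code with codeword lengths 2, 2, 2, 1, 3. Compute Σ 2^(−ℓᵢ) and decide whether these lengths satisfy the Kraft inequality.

With common denominator 2^3 = 8: Σ 2^(−ℓᵢ) = 2/8 + 2/8 + 2/8 + 4/8 + 1/8 = 11/8 = 1.375.
Kraft's inequality requires Σ ≤ 1; here Σ = 1.375 > 1, so no such prefix code exists.

1.375; no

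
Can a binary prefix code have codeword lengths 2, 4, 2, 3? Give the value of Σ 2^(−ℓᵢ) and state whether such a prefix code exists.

With common denominator 2^4 = 16: Σ 2^(−ℓᵢ) = 4/16 + 1/16 + 4/16 + 2/16 = 11/16 = 0.6875.
Kraft's inequality requires Σ ≤ 1; here Σ = 0.6875 ≤ 1, so such a prefix code exists.

0.6875; yes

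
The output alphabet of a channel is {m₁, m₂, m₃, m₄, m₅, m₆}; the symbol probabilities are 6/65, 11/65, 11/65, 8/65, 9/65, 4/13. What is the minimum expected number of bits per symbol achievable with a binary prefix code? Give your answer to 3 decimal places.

Repeatedly combine the two least-probable nodes; the expected code length is the sum of the merged weights.
merge 6/65 + 8/65 → 14/65
merge 9/65 + 11/65 → 4/13
merge 11/65 + 14/65 → 5/13
merge 4/13 + 4/13 → 8/13
merge 5/13 + 8/13 → 1
L = 14/65 + 4/13 + 5/13 + 8/13 + 1 = 164/65 ≈ 2.523 bits/symbol.

2.523 bits/symbol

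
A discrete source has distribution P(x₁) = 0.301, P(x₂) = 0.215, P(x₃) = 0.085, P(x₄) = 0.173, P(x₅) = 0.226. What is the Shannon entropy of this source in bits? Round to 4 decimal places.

H = −Σ pᵢ log₂ pᵢ.
−0.301·log₂(0.301) = 0.5214
−0.215·log₂(0.215) = 0.4768
−0.085·log₂(0.085) = 0.3023
−0.173·log₂(0.173) = 0.4379
−0.226·log₂(0.226) = 0.4849
Sum ≈ 2.2233 → 2.2233 bits.

2.2233 bits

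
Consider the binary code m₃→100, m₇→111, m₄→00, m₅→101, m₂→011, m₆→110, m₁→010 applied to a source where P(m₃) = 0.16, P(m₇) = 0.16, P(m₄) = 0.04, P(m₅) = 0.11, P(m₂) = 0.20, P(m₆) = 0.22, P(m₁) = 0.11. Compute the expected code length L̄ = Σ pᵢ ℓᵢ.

L̄ = Σ pᵢ·ℓᵢ = 0.16·3 + 0.16·3 + 0.04·2 + 0.11·3 + 0.20·3 + 0.22·3 + 0.11·3 = 2.96 bits/symbol.

2.96 bits/symbol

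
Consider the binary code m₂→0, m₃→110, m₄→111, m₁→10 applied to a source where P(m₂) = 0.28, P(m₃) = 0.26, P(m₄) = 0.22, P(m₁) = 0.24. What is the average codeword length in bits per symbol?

2.2 bits/symbol

L̄ = Σ pᵢ·ℓᵢ = 0.28·1 + 0.26·3 + 0.22·3 + 0.24·2 = 2.2 bits/symbol.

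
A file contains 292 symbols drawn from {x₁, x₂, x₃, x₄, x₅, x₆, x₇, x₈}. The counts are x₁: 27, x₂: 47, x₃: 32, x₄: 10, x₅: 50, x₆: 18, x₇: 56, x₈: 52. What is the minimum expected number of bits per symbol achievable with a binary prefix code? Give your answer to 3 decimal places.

Probabilities are the counts divided by 292.
Repeatedly combine the two least-probable nodes; the expected code length is the sum of the merged weights.
merge 5/146 + 9/146 → 7/73
merge 27/292 + 7/73 → 55/292
merge 8/73 + 47/292 → 79/292
merge 25/146 + 13/73 → 51/146
merge 55/292 + 14/73 → 111/292
merge 79/292 + 51/146 → 181/292
merge 111/292 + 181/292 → 1
L = 7/73 + 55/292 + 79/292 + 51/146 + 111/292 + 181/292 + 1 = 212/73 ≈ 2.904 bits/symbol.

2.904 bits/symbol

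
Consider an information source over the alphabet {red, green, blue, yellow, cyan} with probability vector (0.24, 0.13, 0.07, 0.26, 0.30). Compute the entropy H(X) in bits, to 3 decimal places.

H = −Σ pᵢ log₂ pᵢ.
−0.24·log₂(0.24) = 0.4941
−0.13·log₂(0.13) = 0.3826
−0.07·log₂(0.07) = 0.2686
−0.26·log₂(0.26) = 0.5053
−0.30·log₂(0.30) = 0.5211
Sum ≈ 2.1717 → 2.172 bits.

2.172 bits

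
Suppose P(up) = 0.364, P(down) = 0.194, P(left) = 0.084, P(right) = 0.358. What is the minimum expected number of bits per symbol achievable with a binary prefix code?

Repeatedly combine the two least-probable nodes; the expected code length is the sum of the merged weights.
merge 21/250 + 97/500 → 139/500
merge 139/500 + 179/500 → 159/250
merge 91/250 + 159/250 → 1
L = 139/500 + 159/250 + 1 = 957/500 = 1.914 bits/symbol.

1.914 bits/symbol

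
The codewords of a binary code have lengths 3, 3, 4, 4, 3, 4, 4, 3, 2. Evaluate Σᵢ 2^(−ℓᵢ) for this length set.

1

With common denominator 2^4 = 16: Σ 2^(−ℓᵢ) = 2/16 + 2/16 + 1/16 + 1/16 + 2/16 + 1/16 + 1/16 + 2/16 + 4/16 = 16/16 = 1.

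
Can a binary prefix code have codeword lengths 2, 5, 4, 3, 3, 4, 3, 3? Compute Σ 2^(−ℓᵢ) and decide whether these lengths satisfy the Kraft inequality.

0.90625; yes

With common denominator 2^5 = 32: Σ 2^(−ℓᵢ) = 8/32 + 1/32 + 2/32 + 4/32 + 4/32 + 2/32 + 4/32 + 4/32 = 29/32 = 0.90625.
Kraft's inequality requires Σ ≤ 1; here Σ = 0.90625 ≤ 1, so such a prefix code exists.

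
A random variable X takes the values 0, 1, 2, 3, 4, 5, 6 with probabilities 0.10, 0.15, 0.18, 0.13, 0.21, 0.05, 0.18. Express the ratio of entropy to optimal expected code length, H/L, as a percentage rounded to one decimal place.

Entropy H = −Σ p log₂ p ≈ 2.7049 bits.
Huffman merges: 1/20+1/10→3/20; 13/100+3/20→7/25; 3/20+9/50→33/100; 9/50+21/100→39/100; 7/25+33/100→61/100; 39/100+61/100→1. L = 69/25 ≈ 2.7600.
Efficiency = H/L = 2.7049/2.7600 = 98.0%.

98.0%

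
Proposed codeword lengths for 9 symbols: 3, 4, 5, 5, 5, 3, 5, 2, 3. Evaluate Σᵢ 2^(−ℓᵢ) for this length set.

With common denominator 2^5 = 32: Σ 2^(−ℓᵢ) = 4/32 + 2/32 + 1/32 + 1/32 + 1/32 + 4/32 + 1/32 + 8/32 + 4/32 = 26/32 = 0.8125.

0.8125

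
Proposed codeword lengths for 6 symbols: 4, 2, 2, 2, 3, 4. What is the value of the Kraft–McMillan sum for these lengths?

With common denominator 2^4 = 16: Σ 2^(−ℓᵢ) = 1/16 + 4/16 + 4/16 + 4/16 + 2/16 + 1/16 = 16/16 = 1.

1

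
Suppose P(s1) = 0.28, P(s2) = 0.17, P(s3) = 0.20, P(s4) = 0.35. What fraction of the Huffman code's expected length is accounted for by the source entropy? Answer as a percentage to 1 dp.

97.2%

Entropy H = −Σ p log₂ p ≈ 1.9433 bits.
Huffman merges: 17/100+1/5→37/100; 7/25+7/20→63/100; 37/100+63/100→1. L = 2 ≈ 2.0000.
Efficiency = H/L = 1.9433/2.0000 = 97.2%.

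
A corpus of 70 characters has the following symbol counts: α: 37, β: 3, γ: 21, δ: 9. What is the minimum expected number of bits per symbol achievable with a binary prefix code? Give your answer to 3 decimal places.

1.643 bits/symbol

Probabilities are the counts divided by 70.
Repeatedly combine the two least-probable nodes; the expected code length is the sum of the merged weights.
merge 3/70 + 9/70 → 6/35
merge 6/35 + 3/10 → 33/70
merge 33/70 + 37/70 → 1
L = 6/35 + 33/70 + 1 = 23/14 ≈ 1.643 bits/symbol.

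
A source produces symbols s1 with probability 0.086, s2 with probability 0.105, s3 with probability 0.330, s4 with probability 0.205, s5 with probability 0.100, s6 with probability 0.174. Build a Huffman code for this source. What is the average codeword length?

Repeatedly combine the two least-probable nodes; the expected code length is the sum of the merged weights.
merge 43/500 + 1/10 → 93/500
merge 21/200 + 87/500 → 279/1000
merge 93/500 + 41/200 → 391/1000
merge 279/1000 + 33/100 → 609/1000
merge 391/1000 + 609/1000 → 1
L = 93/500 + 279/1000 + 391/1000 + 609/1000 + 1 = 493/200 = 2.465 bits/symbol.

2.465 bits/symbol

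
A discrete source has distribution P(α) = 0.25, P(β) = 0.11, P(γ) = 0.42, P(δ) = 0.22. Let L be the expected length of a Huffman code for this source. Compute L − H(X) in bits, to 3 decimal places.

0.053 bits

Entropy H = −Σ p log₂ p ≈ 1.8565 bits.
Huffman merges: 11/100+11/50→33/100; 1/4+33/100→29/50; 21/50+29/50→1. L = 191/100 ≈ 1.9100.
L − H = 1.9100 − 1.8565 = 0.053 bits.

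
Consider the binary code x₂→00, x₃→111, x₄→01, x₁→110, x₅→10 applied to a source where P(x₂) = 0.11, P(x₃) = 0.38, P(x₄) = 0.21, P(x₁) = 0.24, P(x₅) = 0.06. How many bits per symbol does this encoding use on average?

L̄ = Σ pᵢ·ℓᵢ = 0.11·2 + 0.38·3 + 0.21·2 + 0.24·3 + 0.06·2 = 2.62 bits/symbol.

2.62 bits/symbol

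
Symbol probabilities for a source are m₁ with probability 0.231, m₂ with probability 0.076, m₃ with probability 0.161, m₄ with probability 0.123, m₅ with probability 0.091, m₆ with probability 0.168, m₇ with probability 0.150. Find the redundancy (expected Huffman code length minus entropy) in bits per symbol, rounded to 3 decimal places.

0.043 bits

Entropy H = −Σ p log₂ p ≈ 2.7245 bits.
Huffman merges: 19/250+91/1000→167/1000; 123/1000+3/20→273/1000; 161/1000+167/1000→41/125; 21/125+231/1000→399/1000; 273/1000+41/125→601/1000; 399/1000+601/1000→1. L = 346/125 ≈ 2.7680.
L − H = 2.7680 − 2.7245 = 0.043 bits.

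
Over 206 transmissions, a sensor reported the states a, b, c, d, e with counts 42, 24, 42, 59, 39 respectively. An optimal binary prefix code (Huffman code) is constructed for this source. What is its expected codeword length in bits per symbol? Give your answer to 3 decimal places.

Probabilities are the counts divided by 206.
Repeatedly combine the two least-probable nodes; the expected code length is the sum of the merged weights.
merge 12/103 + 39/206 → 63/206
merge 21/103 + 21/103 → 42/103
merge 59/206 + 63/206 → 61/103
merge 42/103 + 61/103 → 1
L = 63/206 + 42/103 + 61/103 + 1 = 475/206 ≈ 2.306 bits/symbol.

2.306 bits/symbol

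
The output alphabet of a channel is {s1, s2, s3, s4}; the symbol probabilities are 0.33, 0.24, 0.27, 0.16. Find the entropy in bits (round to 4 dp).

1.9550 bits

H = −Σ pᵢ log₂ pᵢ.
−0.33·log₂(0.33) = 0.5278
−0.24·log₂(0.24) = 0.4941
−0.27·log₂(0.27) = 0.5100
−0.16·log₂(0.16) = 0.4230
Sum ≈ 1.9550 → 1.9550 bits.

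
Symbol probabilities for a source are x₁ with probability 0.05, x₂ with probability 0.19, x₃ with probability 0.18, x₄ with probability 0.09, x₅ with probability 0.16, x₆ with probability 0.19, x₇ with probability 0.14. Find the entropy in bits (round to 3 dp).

2.705 bits

H = −Σ pᵢ log₂ pᵢ.
−0.05·log₂(0.05) = 0.2161
−0.19·log₂(0.19) = 0.4552
−0.18·log₂(0.18) = 0.4453
−0.09·log₂(0.09) = 0.3127
−0.16·log₂(0.16) = 0.4230
−0.19·log₂(0.19) = 0.4552
−0.14·log₂(0.14) = 0.3971
Sum ≈ 2.7046 → 2.705 bits.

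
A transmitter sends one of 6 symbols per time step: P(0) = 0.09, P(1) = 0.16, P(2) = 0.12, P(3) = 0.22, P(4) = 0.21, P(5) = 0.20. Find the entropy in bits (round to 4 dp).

H = −Σ pᵢ log₂ pᵢ.
−0.09·log₂(0.09) = 0.3127
−0.16·log₂(0.16) = 0.4230
−0.12·log₂(0.12) = 0.3671
−0.22·log₂(0.22) = 0.4806
−0.21·log₂(0.21) = 0.4728
−0.20·log₂(0.20) = 0.4644
Sum ≈ 2.5205 → 2.5205 bits.

2.5205 bits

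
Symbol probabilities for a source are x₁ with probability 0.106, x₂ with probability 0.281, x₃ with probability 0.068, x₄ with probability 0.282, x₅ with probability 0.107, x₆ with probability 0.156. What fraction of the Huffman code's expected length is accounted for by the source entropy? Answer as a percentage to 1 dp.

98.5%

Entropy H = −Σ p log₂ p ≈ 2.3997 bits.
Huffman merges: 17/250+53/500→87/500; 107/1000+39/250→263/1000; 87/500+263/1000→437/1000; 281/1000+141/500→563/1000; 437/1000+563/1000→1. L = 2437/1000 ≈ 2.4370.
Efficiency = H/L = 2.3997/2.4370 = 98.5%.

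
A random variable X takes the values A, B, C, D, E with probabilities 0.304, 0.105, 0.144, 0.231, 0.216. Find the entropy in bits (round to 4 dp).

H = −Σ pᵢ log₂ pᵢ.
−0.304·log₂(0.304) = 0.5222
−0.105·log₂(0.105) = 0.3414
−0.144·log₂(0.144) = 0.4026
−0.231·log₂(0.231) = 0.4883
−0.216·log₂(0.216) = 0.4776
Sum ≈ 2.2321 → 2.2321 bits.

2.2321 bits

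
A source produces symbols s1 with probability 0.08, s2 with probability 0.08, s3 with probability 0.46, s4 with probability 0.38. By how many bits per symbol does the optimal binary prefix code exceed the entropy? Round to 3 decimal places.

Entropy H = −Σ p log₂ p ≈ 1.6288 bits.
Huffman merges: 2/25+2/25→4/25; 4/25+19/50→27/50; 23/50+27/50→1. L = 17/10 ≈ 1.7000.
L − H = 1.7000 − 1.6288 = 0.071 bits.

0.071 bits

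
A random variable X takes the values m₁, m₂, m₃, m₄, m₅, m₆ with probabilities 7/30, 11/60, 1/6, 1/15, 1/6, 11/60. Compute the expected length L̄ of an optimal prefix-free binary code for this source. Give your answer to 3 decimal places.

Repeatedly combine the two least-probable nodes; the expected code length is the sum of the merged weights.
merge 1/15 + 1/6 → 7/30
merge 1/6 + 11/60 → 7/20
merge 11/60 + 7/30 → 5/12
merge 7/30 + 7/20 → 7/12
merge 5/12 + 7/12 → 1
L = 7/30 + 7/20 + 5/12 + 7/12 + 1 = 31/12 ≈ 2.583 bits/symbol.

2.583 bits/symbol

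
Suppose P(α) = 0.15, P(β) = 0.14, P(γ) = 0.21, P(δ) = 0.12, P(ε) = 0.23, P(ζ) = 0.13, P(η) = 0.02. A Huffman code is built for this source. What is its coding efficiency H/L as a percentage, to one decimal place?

Entropy H = −Σ p log₂ p ≈ 2.6307 bits.
Huffman merges: 1/50+3/25→7/50; 13/100+7/50→27/100; 7/50+3/20→29/100; 21/100+23/100→11/25; 27/100+29/100→14/25; 11/25+14/25→1. L = 27/10 ≈ 2.7000.
Efficiency = H/L = 2.6307/2.7000 = 97.4%.

97.4%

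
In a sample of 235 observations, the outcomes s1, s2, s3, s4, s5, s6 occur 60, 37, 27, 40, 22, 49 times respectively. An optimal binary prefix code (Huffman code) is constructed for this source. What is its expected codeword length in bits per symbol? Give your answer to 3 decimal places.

2.536 bits/symbol

Probabilities are the counts divided by 235.
Repeatedly combine the two least-probable nodes; the expected code length is the sum of the merged weights.
merge 22/235 + 27/235 → 49/235
merge 37/235 + 8/47 → 77/235
merge 49/235 + 49/235 → 98/235
merge 12/47 + 77/235 → 137/235
merge 98/235 + 137/235 → 1
L = 49/235 + 77/235 + 98/235 + 137/235 + 1 = 596/235 ≈ 2.536 bits/symbol.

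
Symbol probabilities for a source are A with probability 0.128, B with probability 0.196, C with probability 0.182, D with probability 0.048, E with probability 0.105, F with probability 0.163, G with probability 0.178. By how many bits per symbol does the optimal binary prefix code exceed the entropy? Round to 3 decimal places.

Entropy H = −Σ p log₂ p ≈ 2.7093 bits.
Huffman merges: 6/125+21/200→153/1000; 16/125+153/1000→281/1000; 163/1000+89/500→341/1000; 91/500+49/250→189/500; 281/1000+341/1000→311/500; 189/500+311/500→1. L = 111/40 ≈ 2.7750.
L − H = 2.7750 − 2.7093 = 0.066 bits.

0.066 bits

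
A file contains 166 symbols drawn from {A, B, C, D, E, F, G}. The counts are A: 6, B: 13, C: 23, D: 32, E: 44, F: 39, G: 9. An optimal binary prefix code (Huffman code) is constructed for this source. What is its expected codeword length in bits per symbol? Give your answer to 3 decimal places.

2.566 bits/symbol

Probabilities are the counts divided by 166.
Repeatedly combine the two least-probable nodes; the expected code length is the sum of the merged weights.
merge 3/83 + 9/166 → 15/166
merge 13/166 + 15/166 → 14/83
merge 23/166 + 14/83 → 51/166
merge 16/83 + 39/166 → 71/166
merge 22/83 + 51/166 → 95/166
merge 71/166 + 95/166 → 1
L = 15/166 + 14/83 + 51/166 + 71/166 + 95/166 + 1 = 213/83 ≈ 2.566 bits/symbol.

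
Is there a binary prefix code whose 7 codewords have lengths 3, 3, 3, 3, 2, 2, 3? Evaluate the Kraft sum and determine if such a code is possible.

With common denominator 2^3 = 8: Σ 2^(−ℓᵢ) = 1/8 + 1/8 + 1/8 + 1/8 + 2/8 + 2/8 + 1/8 = 9/8 = 1.125.
Kraft's inequality requires Σ ≤ 1; here Σ = 1.125 > 1, so no such prefix code exists.

1.125; no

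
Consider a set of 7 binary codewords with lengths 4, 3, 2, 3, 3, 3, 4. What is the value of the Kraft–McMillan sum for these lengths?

0.875

With common denominator 2^4 = 16: Σ 2^(−ℓᵢ) = 1/16 + 2/16 + 4/16 + 2/16 + 2/16 + 2/16 + 1/16 = 14/16 = 0.875.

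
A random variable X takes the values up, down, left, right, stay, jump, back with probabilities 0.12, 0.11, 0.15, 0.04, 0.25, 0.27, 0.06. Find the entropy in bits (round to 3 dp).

H = −Σ pᵢ log₂ pᵢ.
−0.12·log₂(0.12) = 0.3671
−0.11·log₂(0.11) = 0.3503
−0.15·log₂(0.15) = 0.4105
−0.04·log₂(0.04) = 0.1858
−0.25·log₂(0.25) = 0.5000
−0.27·log₂(0.27) = 0.5100
−0.06·log₂(0.06) = 0.2435
Sum ≈ 2.5672 → 2.567 bits.

2.567 bits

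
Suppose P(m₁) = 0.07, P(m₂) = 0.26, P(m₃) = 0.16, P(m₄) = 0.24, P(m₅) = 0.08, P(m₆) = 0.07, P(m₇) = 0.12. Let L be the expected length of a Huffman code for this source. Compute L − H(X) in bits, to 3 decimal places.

Entropy H = −Σ p log₂ p ≈ 2.6181 bits.
Huffman merges: 7/100+7/100→7/50; 2/25+3/25→1/5; 7/50+4/25→3/10; 1/5+6/25→11/25; 13/50+3/10→14/25; 11/25+14/25→1. L = 66/25 ≈ 2.6400.
L − H = 2.6400 − 2.6181 = 0.022 bits.

0.022 bits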